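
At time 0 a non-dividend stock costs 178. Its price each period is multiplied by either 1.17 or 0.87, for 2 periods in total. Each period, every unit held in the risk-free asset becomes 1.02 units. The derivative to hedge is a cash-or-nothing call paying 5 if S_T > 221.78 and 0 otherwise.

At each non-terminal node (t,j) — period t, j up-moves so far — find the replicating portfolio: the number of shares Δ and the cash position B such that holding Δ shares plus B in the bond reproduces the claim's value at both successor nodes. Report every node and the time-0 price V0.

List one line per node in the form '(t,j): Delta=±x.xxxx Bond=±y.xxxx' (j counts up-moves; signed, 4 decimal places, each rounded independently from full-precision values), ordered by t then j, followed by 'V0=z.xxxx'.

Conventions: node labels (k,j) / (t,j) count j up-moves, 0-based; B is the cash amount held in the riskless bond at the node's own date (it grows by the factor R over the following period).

The replicating-portfolio and risk-neutral prices coincide; use p* = (1.02−0.87)/(1.17−0.87) = 0.5000 for the latter.
Terminal payoffs: V(2,0)=0.0000, V(2,1)=0.0000, V(2,2)=5.0000
Node (1,0) S=154.8600: V=(p*·0.0000+(1−p*)·0.0000)/1.02=0.0000; Δ=(0.0000−0.0000)/(181.1862−134.7282)=0.0000; B=V−Δ·S=0.0000
Node (1,1) S=208.2600: V=(p*·5.0000+(1−p*)·0.0000)/1.02=2.4510; Δ=(5.0000−0.0000)/(243.6642−181.1862)=0.0800; B=V−Δ·S=-14.2157
Node (0,0) S=178.0000: V=(p*·2.4510+(1−p*)·0.0000)/1.02=1.2015; Δ=(2.4510−0.0000)/(208.2600−154.8600)=0.0459; B=V−Δ·S=-6.9685
Sanity check at the root: Δ(0,0)·S0 + B(0,0) reproduces V0 = 1.2015.

(0,0): Delta=0.0459 Bond=-6.9685
(1,0): Delta=0.0000 Bond=0.0000
(1,1): Delta=0.0800 Bond=-14.2157
V0=1.2015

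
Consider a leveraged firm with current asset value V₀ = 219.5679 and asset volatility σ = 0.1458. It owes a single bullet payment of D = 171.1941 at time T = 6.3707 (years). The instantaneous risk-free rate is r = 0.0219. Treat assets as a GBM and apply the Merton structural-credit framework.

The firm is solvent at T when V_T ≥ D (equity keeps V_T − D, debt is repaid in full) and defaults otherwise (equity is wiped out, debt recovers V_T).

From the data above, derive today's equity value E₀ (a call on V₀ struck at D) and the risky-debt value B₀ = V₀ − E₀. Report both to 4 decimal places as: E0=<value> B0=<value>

E0=75.5965 B0=143.9714

Equity is a call on the firm's assets struck at D = 171.1941:
d₁ = [ln(V₀/D) + (r + σ²/2)T] / (σ√T)
   = [ln(219.5679/171.1941) + (0.0219 + 0.5·0.1458²)·6.3707] / (0.1458·√6.3707)
   = [0.248864 + 0.207231] / 0.368003 = 1.239379
d₂ = d₁ − σ√T = 1.239379 − 0.368003 = 0.871376
N(d₁) = 0.892397,  N(d₂) = 0.808226,  e^(−rT) = 0.869777
E₀ = V₀·N(d₁) − D·e^(−rT)·N(d₂)
   = 219.5679·0.892397 − 171.1941·0.869777·0.808226 = 75.596462
B₀ = V₀ − E₀ = 219.5679 − 75.596462 = 143.971438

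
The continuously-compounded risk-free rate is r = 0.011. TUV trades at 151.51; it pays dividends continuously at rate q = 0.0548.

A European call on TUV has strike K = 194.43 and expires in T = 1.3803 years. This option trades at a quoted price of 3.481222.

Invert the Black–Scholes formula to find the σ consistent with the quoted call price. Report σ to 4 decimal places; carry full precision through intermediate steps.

sigma = 0.2476

At σ = 0.2476 the Black–Scholes value reproduces the quote:
σ√T = 0.2476·√1.3803 = 0.290896
d₁ = (ln(S/K) + (r−q+σ²/2)T) / (σ√T) = (ln(151.51/194.43) + (0.011−0.0548+0.2476²/2)·1.3803) / 0.290896 = (-0.249421 − 0.018147) / 0.290896 = -0.919806
d₂ = d₁ − σ√T = -0.919806 − 0.290896 = -1.210701
e^{−rT} = 0.984931
e^{−qT} = 0.927150
N(d₁) = 0.178837,  N(d₂) = 0.113005
V = S·e^{−qT}·N(d₁) − K·e^{−rT}·N(d₂) = 25.121692 − 21.640470 = 3.481222 (the observed quote) — the price is monotone increasing in volatility, hence this σ is the only solution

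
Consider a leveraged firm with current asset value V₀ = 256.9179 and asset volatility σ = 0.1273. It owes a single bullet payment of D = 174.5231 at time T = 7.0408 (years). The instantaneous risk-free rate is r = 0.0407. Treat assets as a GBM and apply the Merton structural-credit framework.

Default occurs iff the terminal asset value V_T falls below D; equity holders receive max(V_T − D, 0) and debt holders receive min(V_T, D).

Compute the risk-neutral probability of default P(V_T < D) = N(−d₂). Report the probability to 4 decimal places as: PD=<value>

Equity is a call on the firm's assets struck at D = 174.5231:
d₁ = [ln(V₀/D) + (r + σ²/2)T] / (σ√T)
   = [ln(256.9179/174.5231) + (0.0407 + 0.5·0.1273²)·7.0408] / (0.1273·√7.0408)
   = [0.386699 + 0.343610] / 0.337784 = 2.162058
d₂ = d₁ − σ√T = 2.162058 − 0.337784 = 1.824274
risk-neutral PD = N(−d₂) = N(-1.824274) = 0.034055

PD=0.0341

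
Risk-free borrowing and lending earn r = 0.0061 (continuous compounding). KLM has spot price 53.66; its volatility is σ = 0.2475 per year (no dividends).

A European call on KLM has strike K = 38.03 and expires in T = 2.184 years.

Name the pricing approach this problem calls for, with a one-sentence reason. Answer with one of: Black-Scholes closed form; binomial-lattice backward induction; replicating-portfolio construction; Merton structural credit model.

framework: Black-Scholes closed form

Key observation: a European claim on KLM (strike 38.03) — a lognormal (GBM) underlying with constant rate and volatility — has an exact closed-form value; no lattice or capital structure is involved.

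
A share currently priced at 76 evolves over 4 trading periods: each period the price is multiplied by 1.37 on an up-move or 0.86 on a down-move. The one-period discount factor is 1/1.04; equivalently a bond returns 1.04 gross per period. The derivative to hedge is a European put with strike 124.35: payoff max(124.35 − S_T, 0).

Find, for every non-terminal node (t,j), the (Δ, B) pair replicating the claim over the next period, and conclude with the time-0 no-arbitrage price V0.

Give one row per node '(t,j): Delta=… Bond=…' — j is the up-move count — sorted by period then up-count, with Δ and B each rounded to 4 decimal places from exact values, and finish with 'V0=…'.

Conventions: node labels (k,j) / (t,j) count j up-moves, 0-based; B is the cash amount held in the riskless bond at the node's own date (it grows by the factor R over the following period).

(0,0): Delta=-0.6571 Bond=86.3853
(1,0): Delta=-0.8490 Bond=102.3837
(1,1): Delta=-0.4362 Bond=66.8452
(2,0): Delta=-1.0000 Bond=114.9686
(2,1): Delta=-0.6751 Bond=90.9149
(2,2): Delta=-0.1612 Bond=30.2931
(3,0): Delta=-1.0000 Bond=119.5673
(3,1): Delta=-1.0000 Bond=119.5673
(3,2): Delta=-0.3013 Bond=48.6892
(3,3): Delta=0.0000 Bond=0.0000
V0=36.4487

The replicating-portfolio and risk-neutral prices coincide; use p* = (1.04−0.86)/(1.37−0.86) = 0.3529 for the latter.
Expiry values: V(4,0)=82.7774, V(4,1)=58.1238, V(4,2)=18.8502, V(4,3)=0.0000, V(4,4)=0.0000
Node (3,0) S=48.3403: V=(p*·58.1238+(1−p*)·82.7774)/1.04=71.2271; Δ=(58.1238−82.7774)/(66.2262−41.5726)=-1.0000; B=V−Δ·S=119.5673
Node (3,1) S=77.0072: V=(p*·18.8502+(1−p*)·58.1238)/1.04=42.5602; Δ=(18.8502−58.1238)/(105.4998−66.2262)=-1.0000; B=V−Δ·S=119.5673
Node (3,2) S=122.6742: V=(p*·0.0000+(1−p*)·18.8502)/1.04=11.7281; Δ=(0.0000−18.8502)/(168.0636−105.4998)=-0.3013; B=V−Δ·S=48.6892
Node (3,3) S=195.4228: V=(p*·0.0000+(1−p*)·0.0000)/1.04=0.0000; Δ=(0.0000−0.0000)/(267.7293−168.0636)=0.0000; B=V−Δ·S=0.0000
Node (2,0) S=56.2096: V=(p*·42.5602+(1−p*)·71.2271)/1.04=58.7590; Δ=(42.5602−71.2271)/(77.0072−48.3403)=-1.0000; B=V−Δ·S=114.9686
Node (2,1) S=89.5432: V=(p*·11.7281+(1−p*)·42.5602)/1.04=30.4598; Δ=(11.7281−42.5602)/(122.6742−77.0072)=-0.6751; B=V−Δ·S=90.9149
Node (2,2) S=142.6444: V=(p*·0.0000+(1−p*)·11.7281)/1.04=7.2969; Δ=(0.0000−11.7281)/(195.4228−122.6742)=-0.1612; B=V−Δ·S=30.2931
Node (1,0) S=65.3600: V=(p*·30.4598+(1−p*)·58.7590)/1.04=46.8952; Δ=(30.4598−58.7590)/(89.5432−56.2096)=-0.8490; B=V−Δ·S=102.3837
Node (1,1) S=104.1200: V=(p*·7.2969+(1−p*)·30.4598)/1.04=21.4276; Δ=(7.2969−30.4598)/(142.6444−89.5432)=-0.4362; B=V−Δ·S=66.8452
Node (0,0) S=76.0000: V=(p*·21.4276+(1−p*)·46.8952)/1.04=36.4487; Δ=(21.4276−46.8952)/(104.1200−65.3600)=-0.6571; B=V−Δ·S=86.3853
Check: Δ(0,0)·S0 + B(0,0) = 36.4487 = V0.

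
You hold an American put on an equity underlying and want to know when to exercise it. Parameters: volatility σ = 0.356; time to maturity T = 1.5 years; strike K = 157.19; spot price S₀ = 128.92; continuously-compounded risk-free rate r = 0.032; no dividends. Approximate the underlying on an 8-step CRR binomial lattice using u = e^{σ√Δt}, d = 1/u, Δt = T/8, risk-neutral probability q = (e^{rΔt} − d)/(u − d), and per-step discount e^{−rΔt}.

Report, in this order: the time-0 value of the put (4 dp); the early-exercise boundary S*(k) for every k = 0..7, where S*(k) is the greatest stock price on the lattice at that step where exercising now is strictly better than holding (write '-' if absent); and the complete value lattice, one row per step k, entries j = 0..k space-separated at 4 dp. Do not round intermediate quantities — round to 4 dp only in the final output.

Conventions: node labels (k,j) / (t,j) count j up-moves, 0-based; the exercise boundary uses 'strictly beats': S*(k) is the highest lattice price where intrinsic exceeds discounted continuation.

Δt=0.18750, u=1.16667, d=0.85714, q=0.48098, disc=e^(-rΔt)=0.99402
k=8 terminal: V=max(K-S,0) → 119.6288 106.0648 87.6027 62.4736 28.2700 0.0000 0.0000 0.0000 0.0000
k=7: j=0 S=43.8215 intr=113.3685 cont=112.4282 V=113.3685[EX]; j=1 S=59.6461 intr=97.5439 cont=96.6035 V=97.5439[EX]; j=2 S=81.1853 intr=76.0047 cont=75.0644 V=76.0047[EX]; j=3 S=110.5027 intr=46.6873 cont=45.7470 V=46.6873[EX]; j=4 S=150.4069 intr=6.7831 cont=14.5849 V=14.5849[hold]; j=5 S=204.7213 intr=0.0000 cont=0.0000 V=0.0000[hold]; j=6 S=278.6495 intr=0.0000 cont=0.0000 V=0.0000[hold]; j=7 S=379.2743 intr=0.0000 cont=0.0000 V=0.0000[hold]  S*(7)=110.5027
k=6: j=0 S=51.1252 intr=106.0648 cont=105.1245 V=106.0648[EX]; j=1 S=69.5873 intr=87.6027 cont=86.6624 V=87.6027[EX]; j=2 S=94.7164 intr=62.4736 cont=61.5333 V=62.4736[EX]; j=3 S=128.9200 intr=28.2700 cont=31.0598 V=31.0598[hold]; j=4 S=175.4751 intr=0.0000 cont=7.5246 V=7.5246[hold]; j=5 S=238.8420 intr=0.0000 cont=0.0000 V=0.0000[hold]; j=6 S=325.0917 intr=0.0000 cont=0.0000 V=0.0000[hold]  S*(6)=94.7164
k=5: j=0 S=59.6461 intr=97.5439 cont=96.6035 V=97.5439[EX]; j=1 S=81.1853 intr=76.0047 cont=75.0644 V=76.0047[EX]; j=2 S=110.5027 intr=46.6873 cont=47.0808 V=47.0808[hold]; j=3 S=150.4069 intr=6.7831 cont=19.6217 V=19.6217[hold]; j=4 S=204.7213 intr=0.0000 cont=3.8820 V=3.8820[hold]; j=5 S=278.6495 intr=0.0000 cont=0.0000 V=0.0000[hold]  S*(5)=81.1853
k=4: j=0 S=69.5873 intr=87.6027 cont=86.6624 V=87.6027[EX]; j=1 S=94.7164 intr=62.4736 cont=61.7214 V=62.4736[EX]; j=2 S=128.9200 intr=28.2700 cont=33.6709 V=33.6709[hold]; j=3 S=175.4751 intr=0.0000 cont=11.9791 V=11.9791[hold]; j=4 S=238.8420 intr=0.0000 cont=2.0028 V=2.0028[hold]  S*(4)=94.7164
k=3: j=0 S=81.1853 intr=76.0047 cont=75.0644 V=76.0047[EX]; j=1 S=110.5027 intr=46.6873 cont=48.3292 V=48.3292[hold]; j=2 S=150.4069 intr=6.7831 cont=23.0986 V=23.0986[hold]; j=3 S=204.7213 intr=0.0000 cont=7.1378 V=7.1378[hold]  S*(3)=81.1853
k=2: j=0 S=94.7164 intr=62.4736 cont=62.3183 V=62.4736[EX]; j=1 S=128.9200 intr=28.2700 cont=35.9773 V=35.9773[hold]; j=2 S=175.4751 intr=0.0000 cont=15.3295 V=15.3295[hold]  S*(2)=94.7164
k=1: j=0 S=110.5027 intr=46.6873 cont=49.4319 V=49.4319[hold]; j=1 S=150.4069 intr=6.7831 cont=25.8903 V=25.8903[hold]  S*(1)=-
k=0: j=0 S=128.9200 intr=28.2700 cont=37.8809 V=37.8809[hold]  S*(0)=-

price = 37.8809
boundary = - - 94.7164 81.1853 94.7164 81.1853 94.7164 110.5027
tree:
37.8809
49.4319 25.8903
62.4736 35.9773 15.3295
76.0047 48.3292 23.0986 7.1378
87.6027 62.4736 33.6709 11.9791 2.0028
97.5439 76.0047 47.0808 19.6217 3.8820 0.0000
106.0648 87.6027 62.4736 31.0598 7.5246 0.0000 0.0000
113.3685 97.5439 76.0047 46.6873 14.5849 0.0000 0.0000 0.0000
119.6288 106.0648 87.6027 62.4736 28.2700 0.0000 0.0000 0.0000 0.0000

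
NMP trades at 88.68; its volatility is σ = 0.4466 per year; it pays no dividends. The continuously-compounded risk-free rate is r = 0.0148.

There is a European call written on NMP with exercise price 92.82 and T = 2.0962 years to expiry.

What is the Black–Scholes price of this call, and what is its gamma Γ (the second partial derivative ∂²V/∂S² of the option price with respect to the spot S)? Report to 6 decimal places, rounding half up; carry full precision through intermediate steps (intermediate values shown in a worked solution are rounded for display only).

price = 22.001844
Γ = 0.006650

σ√T = 0.4466·√2.0962 = 0.646599
d₁ = (ln(S/K) + (r+σ²/2)T) / (σ√T) = (ln(88.68/92.82) + (0.0148+0.4466²/2)·2.0962) / 0.646599 = (-0.045628 + 0.240069) / 0.646599 = 0.300714
d₂ = d₁ − σ√T = 0.300714 − 0.646599 = -0.345885
e^{−rT} = 0.969453
N(d₁) = 0.618184,  N(d₂) = 0.364714
Call price V = S·N(d₁) − K·e^{−rT}·N(d₂) = 54.820520 − 32.818676 = 22.001844
φ(d₁) = (1/√(2π))·e^{−d₁²/2} = 0.381306
Γ = φ(d₁) / (S·σ·√T) = 0.006650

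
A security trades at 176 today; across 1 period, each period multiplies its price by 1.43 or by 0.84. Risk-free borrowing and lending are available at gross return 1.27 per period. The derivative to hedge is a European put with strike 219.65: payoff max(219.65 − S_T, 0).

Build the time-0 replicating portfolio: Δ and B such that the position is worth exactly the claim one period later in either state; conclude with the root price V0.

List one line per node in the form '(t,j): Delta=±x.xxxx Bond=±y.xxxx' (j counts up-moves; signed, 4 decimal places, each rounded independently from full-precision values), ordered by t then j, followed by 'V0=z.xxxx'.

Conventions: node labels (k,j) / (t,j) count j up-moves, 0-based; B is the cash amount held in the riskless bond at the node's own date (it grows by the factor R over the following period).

The replicating-portfolio and risk-neutral prices coincide; use p* = (1.27−0.84)/(1.43−0.84) = 0.7288 for the latter.
Payoffs at expiry: V(1,0)=71.8100, V(1,1)=0.0000
  t=0,j=0: stock 176.0000 → up 251.6800 (V=0.0000), down 147.8400 (V=71.8100). Price 15.3338; hedge Δ=-0.6915, bond B=137.0456.
As a check, the time-0 holding Δ(0,0)·S0 + B(0,0) comes to 15.3338 — exactly V0.

(0,0): Delta=-0.6915 Bond=137.0456
V0=15.3338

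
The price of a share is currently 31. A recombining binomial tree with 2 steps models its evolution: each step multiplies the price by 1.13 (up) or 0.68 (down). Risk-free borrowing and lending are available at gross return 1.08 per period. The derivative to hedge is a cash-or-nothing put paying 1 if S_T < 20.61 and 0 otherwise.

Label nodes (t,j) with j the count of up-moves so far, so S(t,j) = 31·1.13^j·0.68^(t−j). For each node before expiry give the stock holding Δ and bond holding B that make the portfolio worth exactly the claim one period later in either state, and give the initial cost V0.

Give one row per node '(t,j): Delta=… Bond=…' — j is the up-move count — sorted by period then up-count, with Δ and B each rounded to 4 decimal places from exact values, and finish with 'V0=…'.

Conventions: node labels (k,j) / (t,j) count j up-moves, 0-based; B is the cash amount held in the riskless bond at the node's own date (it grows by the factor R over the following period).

The replicating-portfolio and risk-neutral prices coincide; use p* = (1.08−0.68)/(1.13−0.68) = 0.8889 for the latter.
At maturity the claim pays: V(2,0)=1.0000, V(2,1)=0.0000, V(2,2)=0.0000
(1,0): S=21.0800. Δ = (V_up−V_dn)/(S_up−S_dn) = (0.0000−1.0000)/(23.8204−14.3344) = -0.1054. V = [p*·0.0000 + (1−p*)·1.0000]/1.08 = 0.1029. B = V − Δ·S = 2.3251.
(1,1): S=35.0300. Δ = (V_up−V_dn)/(S_up−S_dn) = (0.0000−0.0000)/(39.5839−23.8204) = 0.0000. V = [p*·0.0000 + (1−p*)·0.0000]/1.08 = 0.0000. B = V − Δ·S = 0.0000.
(0,0): S=31.0000. Δ = (V_up−V_dn)/(S_up−S_dn) = (0.0000−0.1029)/(35.0300−21.0800) = -0.0074. V = [p*·0.0000 + (1−p*)·0.1029]/1.08 = 0.0106. B = V − Δ·S = 0.2392.
Sanity check at the root: Δ(0,0)·S0 + B(0,0) reproduces V0 = 0.0106.

(0,0): Delta=-0.0074 Bond=0.2392
(1,0): Delta=-0.1054 Bond=2.3251
(1,1): Delta=0.0000 Bond=0.0000
V0=0.0106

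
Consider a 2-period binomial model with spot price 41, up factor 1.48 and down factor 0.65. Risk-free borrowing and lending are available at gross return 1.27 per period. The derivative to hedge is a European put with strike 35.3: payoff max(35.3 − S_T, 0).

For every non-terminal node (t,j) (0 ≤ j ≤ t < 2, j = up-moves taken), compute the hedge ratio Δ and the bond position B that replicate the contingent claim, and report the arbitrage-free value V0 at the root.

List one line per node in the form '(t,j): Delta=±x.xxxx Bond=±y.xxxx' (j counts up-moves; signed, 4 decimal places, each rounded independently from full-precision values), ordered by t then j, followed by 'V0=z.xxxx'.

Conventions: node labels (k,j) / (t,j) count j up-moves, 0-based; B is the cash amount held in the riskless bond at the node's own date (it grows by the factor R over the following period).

Under the risk-neutral measure, an up-move has probability p* = (R−d)/(u−d) = 0.7470 and values discount at R = 1.27.
Expiry values: V(2,0)=17.9775, V(2,1)=0.0000, V(2,2)=0.0000
  t=1,j=0: stock 26.6500 → up 39.4420 (V=0.0000), down 17.3225 (V=17.9775). Price 3.5815; hedge Δ=-0.8127, bond B=25.2412.
  t=1,j=1: stock 60.6800 → up 89.8064 (V=0.0000), down 39.4420 (V=0.0000). Price 0.0000; hedge Δ=0.0000, bond B=0.0000.
  t=0,j=0: stock 41.0000 → up 60.6800 (V=0.0000), down 26.6500 (V=3.5815). Price 0.7135; hedge Δ=-0.1052, bond B=5.0286.
Sanity check at the root: Δ(0,0)·S0 + B(0,0) reproduces V0 = 0.7135.

(0,0): Delta=-0.1052 Bond=5.0286
(1,0): Delta=-0.8127 Bond=25.2412
(1,1): Delta=0.0000 Bond=0.0000
V0=0.7135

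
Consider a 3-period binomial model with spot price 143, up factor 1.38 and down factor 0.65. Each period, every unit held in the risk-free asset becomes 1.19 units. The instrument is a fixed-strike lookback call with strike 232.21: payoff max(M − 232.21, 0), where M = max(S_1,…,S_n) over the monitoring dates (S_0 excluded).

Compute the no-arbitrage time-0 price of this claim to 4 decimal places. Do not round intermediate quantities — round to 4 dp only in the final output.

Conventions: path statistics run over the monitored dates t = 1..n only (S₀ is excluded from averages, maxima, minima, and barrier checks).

No-arbitrage gives p* = (R−d)/(u−d) = 0.7397: enumerate every path, weight its payoff by its p*-probability, and discount by R^3.
Enumerate all 2^3 = 8 price paths (U = up ×1.38, D = down ×0.65); each path with k up-moves has probability p*^k·(1−p*)^(3−k).
DDD: M=92.9500, payoff=0.0000, prob=0.017632
UDD: M=197.3400, payoff=0.0000, prob=0.050111
DUD: M=128.2710, payoff=0.0000, prob=0.050111
UUD: M=272.3292, payoff=40.1192, prob=0.142421
DDU: M=92.9500, payoff=0.0000, prob=0.050111
UDU: M=197.3400, payoff=0.0000, prob=0.142421
DUU: M=177.0140, payoff=0.0000, prob=0.142421
UUU: M=375.8143, payoff=143.6043, prob=0.404774
Price = Σ prob·payoff / R^3 = 63.841094 / 1.685159 = 37.8843

price = 37.8843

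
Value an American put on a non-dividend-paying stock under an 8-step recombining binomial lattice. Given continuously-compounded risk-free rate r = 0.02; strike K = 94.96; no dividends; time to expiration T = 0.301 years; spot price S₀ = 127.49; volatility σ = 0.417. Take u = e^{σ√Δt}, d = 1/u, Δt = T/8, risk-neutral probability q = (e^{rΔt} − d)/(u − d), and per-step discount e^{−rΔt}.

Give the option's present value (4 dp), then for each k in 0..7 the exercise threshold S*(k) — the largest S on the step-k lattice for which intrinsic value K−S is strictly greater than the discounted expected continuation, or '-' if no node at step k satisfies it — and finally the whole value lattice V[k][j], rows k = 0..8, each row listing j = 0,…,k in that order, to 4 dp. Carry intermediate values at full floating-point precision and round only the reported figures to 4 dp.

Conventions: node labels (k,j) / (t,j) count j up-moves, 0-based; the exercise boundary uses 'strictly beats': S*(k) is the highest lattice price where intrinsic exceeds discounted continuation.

price = 1.0941
boundary = - - - - - - 78.4704 85.0813
tree:
1.0941
1.8118 0.3319
2.9563 0.5966 0.0507
4.7373 1.0656 0.0984 0.0000
7.4205 1.8890 0.1910 0.0000 0.0000
11.2859 3.3184 0.3707 0.0000 0.0000 0.0000
16.4896 5.7653 0.7195 0.0000 0.0000 0.0000 0.0000
22.5869 9.8787 1.3966 0.0000 0.0000 0.0000 0.0000 0.0000
28.2104 16.4896 2.7108 0.0000 0.0000 0.0000 0.0000 0.0000 0.0000

Δt=0.03762  u=1.08425  d=0.92230  q=0.48444  discount=0.99925
step 8 (expiry): payoffs max(K−S,0) = 28.2104 16.4896 2.7108 0.0000 0.0000 0.0000 0.0000 0.0000 0.0000
step 7: (k=7,j=0): S=72.3731, K−S=22.5869, hold=22.5155 ⇒ V=22.5869 exercise | (k=7,j=1): S=85.0813, K−S=9.8787, hold=9.8073 ⇒ V=9.8787 exercise | (k=7,j=2): S=100.0209, K−S=0.0000, hold=1.3966 ⇒ V=1.3966 continue | (k=7,j=3): S=117.5839, K−S=0.0000, hold=0.0000 ⇒ V=0.0000 continue | (k=7,j=4): S=138.2307, K−S=0.0000, hold=0.0000 ⇒ V=0.0000 continue | (k=7,j=5): S=162.5030, K−S=0.0000, hold=0.0000 ⇒ V=0.0000 continue | (k=7,j=6): S=191.0373, K−S=0.0000, hold=0.0000 ⇒ V=0.0000 continue | (k=7,j=7): S=224.5821, K−S=0.0000, hold=0.0000 ⇒ V=0.0000 continue  boundary S*=85.0813
step 6: (k=6,j=0): S=78.4704, K−S=16.4896, hold=16.4182 ⇒ V=16.4896 exercise | (k=6,j=1): S=92.2492, K−S=2.7108, hold=5.7653 ⇒ V=5.7653 continue | (k=6,j=2): S=108.4474, K−S=0.0000, hold=0.7195 ⇒ V=0.7195 continue | (k=6,j=3): S=127.4900, K−S=0.0000, hold=0.0000 ⇒ V=0.0000 continue | (k=6,j=4): S=149.8763, K−S=0.0000, hold=0.0000 ⇒ V=0.0000 continue | (k=6,j=5): S=176.1935, K−S=0.0000, hold=0.0000 ⇒ V=0.0000 continue | (k=6,j=6): S=207.1317, K−S=0.0000, hold=0.0000 ⇒ V=0.0000 continue  boundary S*=78.4704
step 5: (k=5,j=0): S=85.0813, K−S=9.8787, hold=11.2859 ⇒ V=11.2859 continue | (k=5,j=1): S=100.0209, K−S=0.0000, hold=3.3184 ⇒ V=3.3184 continue | (k=5,j=2): S=117.5839, K−S=0.0000, hold=0.3707 ⇒ V=0.3707 continue | (k=5,j=3): S=138.2307, K−S=0.0000, hold=0.0000 ⇒ V=0.0000 continue | (k=5,j=4): S=162.5030, K−S=0.0000, hold=0.0000 ⇒ V=0.0000 continue | (k=5,j=5): S=191.0373, K−S=0.0000, hold=0.0000 ⇒ V=0.0000 continue  boundary S*=-
step 4: (k=4,j=0): S=92.2492, K−S=2.7108, hold=7.4205 ⇒ V=7.4205 continue | (k=4,j=1): S=108.4474, K−S=0.0000, hold=1.8890 ⇒ V=1.8890 continue | (k=4,j=2): S=127.4900, K−S=0.0000, hold=0.1910 ⇒ V=0.1910 continue | (k=4,j=3): S=149.8763, K−S=0.0000, hold=0.0000 ⇒ V=0.0000 continue | (k=4,j=4): S=176.1935, K−S=0.0000, hold=0.0000 ⇒ V=0.0000 continue  boundary S*=-
step 3: (k=3,j=0): S=100.0209, K−S=0.0000, hold=4.7373 ⇒ V=4.7373 continue | (k=3,j=1): S=117.5839, K−S=0.0000, hold=1.0656 ⇒ V=1.0656 continue | (k=3,j=2): S=138.2307, K−S=0.0000, hold=0.0984 ⇒ V=0.0984 continue | (k=3,j=3): S=162.5030, K−S=0.0000, hold=0.0000 ⇒ V=0.0000 continue  boundary S*=-
step 2: (k=2,j=0): S=108.4474, K−S=0.0000, hold=2.9563 ⇒ V=2.9563 continue | (k=2,j=1): S=127.4900, K−S=0.0000, hold=0.5966 ⇒ V=0.5966 continue | (k=2,j=2): S=149.8763, K−S=0.0000, hold=0.0507 ⇒ V=0.0507 continue  boundary S*=-
step 1: (k=1,j=0): S=117.5839, K−S=0.0000, hold=1.8118 ⇒ V=1.8118 continue | (k=1,j=1): S=138.2307, K−S=0.0000, hold=0.3319 ⇒ V=0.3319 continue  boundary S*=-
step 0: (k=0,j=0): S=127.4900, K−S=0.0000, hold=1.0941 ⇒ V=1.0941 continue  boundary S*=-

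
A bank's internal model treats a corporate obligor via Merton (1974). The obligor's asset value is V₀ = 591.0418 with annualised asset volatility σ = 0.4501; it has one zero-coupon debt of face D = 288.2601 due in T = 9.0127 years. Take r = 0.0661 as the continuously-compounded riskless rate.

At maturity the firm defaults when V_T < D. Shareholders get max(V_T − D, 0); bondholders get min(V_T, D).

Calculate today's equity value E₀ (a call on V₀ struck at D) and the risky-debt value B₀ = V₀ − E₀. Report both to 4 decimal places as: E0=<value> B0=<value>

E0=463.7069 B0=127.3349

Equity is a call on the firm's assets struck at D = 288.2601:
d₁ = [ln(V₀/D) + (r + σ²/2)T] / (σ√T)
   = [ln(591.0418/288.2601) + (0.0661 + 0.5·0.4501²)·9.0127] / (0.4501·√9.0127)
   = [0.718024 + 1.508681] / 1.351252 = 1.647882
d₂ = d₁ − σ√T = 1.647882 − 1.351252 = 0.296630
N(d₁) = 0.950312,  N(d₂) = 0.616625,  e^(−rT) = 0.551155
E₀ = V₀·N(d₁) − D·e^(−rT)·N(d₂)
   = 591.0418·0.950312 − 288.2601·0.551155·0.616625 = 463.706912
B₀ = V₀ − E₀ = 591.0418 − 463.706912 = 127.334888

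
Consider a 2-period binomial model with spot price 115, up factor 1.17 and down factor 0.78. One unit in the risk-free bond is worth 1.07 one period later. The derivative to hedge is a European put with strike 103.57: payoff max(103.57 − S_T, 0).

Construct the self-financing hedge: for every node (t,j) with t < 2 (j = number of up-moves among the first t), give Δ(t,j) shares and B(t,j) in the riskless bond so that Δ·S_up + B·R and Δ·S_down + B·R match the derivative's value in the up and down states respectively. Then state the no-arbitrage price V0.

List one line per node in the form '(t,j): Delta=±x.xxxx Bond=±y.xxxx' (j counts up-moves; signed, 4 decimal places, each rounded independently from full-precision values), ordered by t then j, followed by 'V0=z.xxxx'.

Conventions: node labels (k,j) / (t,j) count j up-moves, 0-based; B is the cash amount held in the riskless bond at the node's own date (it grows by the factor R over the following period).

(0,0): Delta=-0.1795 Bond=22.5777
(1,0): Delta=-0.9606 Bond=94.2168
(1,1): Delta=0.0000 Bond=0.0000
V0=1.9297

Under the risk-neutral measure, an up-move has probability p* = (R−d)/(u−d) = 0.7436 and values discount at R = 1.07.
Terminal payoffs: V(2,0)=33.6040, V(2,1)=0.0000, V(2,2)=0.0000
(1,0): S=89.7000. Δ = (V_up−V_dn)/(S_up−S_dn) = (0.0000−33.6040)/(104.9490−69.9660) = -0.9606. V = [p*·0.0000 + (1−p*)·33.6040]/1.07 = 8.0527. B = V − Δ·S = 94.2168.
(1,1): S=134.5500. Δ = (V_up−V_dn)/(S_up−S_dn) = (0.0000−0.0000)/(157.4235−104.9490) = 0.0000. V = [p*·0.0000 + (1−p*)·0.0000]/1.07 = 0.0000. B = V − Δ·S = 0.0000.
(0,0): S=115.0000. Δ = (V_up−V_dn)/(S_up−S_dn) = (0.0000−8.0527)/(134.5500−89.7000) = -0.1795. V = [p*·0.0000 + (1−p*)·8.0527]/1.07 = 1.9297. B = V − Δ·S = 22.5777.
Check: Δ(0,0)·S0 + B(0,0) = 1.9297 = V0.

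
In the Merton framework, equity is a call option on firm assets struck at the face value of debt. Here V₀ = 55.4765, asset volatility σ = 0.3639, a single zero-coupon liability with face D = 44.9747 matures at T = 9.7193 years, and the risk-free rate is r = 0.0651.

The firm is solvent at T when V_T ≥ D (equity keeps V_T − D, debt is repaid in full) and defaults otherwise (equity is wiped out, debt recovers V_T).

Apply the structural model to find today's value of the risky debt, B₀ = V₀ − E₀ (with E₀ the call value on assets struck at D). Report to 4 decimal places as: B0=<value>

B0=18.8837

Work the structural quantities from V₀ = 55.4765 against face 44.9747:
d₁ = [ln(V₀/D) + (r + σ²/2)T] / (σ√T)
   = [ln(55.4765/44.9747) + (0.0651 + 0.5·0.3639²)·9.7193] / (0.3639·√9.7193)
   = [0.209859 + 1.276257] / 1.134487 = 1.309946
d₂ = d₁ − σ√T = 1.309946 − 1.134487 = 0.175458
N(d₁) = 0.904893,  N(d₂) = 0.569640,  e^(−rT) = 0.531142
E₀ = V₀·N(d₁) − D·e^(−rT)·N(d₂)
   = 55.4765·0.904893 − 44.9747·0.531142·0.569640 = 36.592757
B₀ = V₀ − E₀ = 55.4765 − 36.592757 = 18.883743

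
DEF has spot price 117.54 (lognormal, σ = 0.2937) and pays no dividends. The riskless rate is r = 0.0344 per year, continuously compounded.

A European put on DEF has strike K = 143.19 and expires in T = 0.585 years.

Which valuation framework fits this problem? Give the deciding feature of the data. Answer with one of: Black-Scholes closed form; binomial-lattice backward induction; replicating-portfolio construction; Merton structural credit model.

framework: Black-Scholes closed form

Key observation: with DEF following a GBM at constant σ and r, the European put struck at 143.19 prices in closed form — nothing here needs a stepwise model or a balance sheet.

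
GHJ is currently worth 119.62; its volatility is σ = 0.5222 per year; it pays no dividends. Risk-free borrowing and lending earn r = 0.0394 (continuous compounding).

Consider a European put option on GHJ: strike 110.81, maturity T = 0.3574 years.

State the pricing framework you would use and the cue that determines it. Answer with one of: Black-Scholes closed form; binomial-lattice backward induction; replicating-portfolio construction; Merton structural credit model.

Key observation: the strike-110.81 put on GHJ is European-exercise on a continuously-modelled lognormal underlying, so its value is a single closed-form evaluation.

framework: Black-Scholes closed form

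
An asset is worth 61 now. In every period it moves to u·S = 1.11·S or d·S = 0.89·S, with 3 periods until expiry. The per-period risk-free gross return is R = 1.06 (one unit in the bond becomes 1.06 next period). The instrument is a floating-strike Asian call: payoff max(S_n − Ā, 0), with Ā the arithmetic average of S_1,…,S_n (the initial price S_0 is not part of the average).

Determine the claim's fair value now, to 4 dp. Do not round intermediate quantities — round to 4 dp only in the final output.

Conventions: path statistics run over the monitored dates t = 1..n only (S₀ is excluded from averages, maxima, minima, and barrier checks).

price = 4.1000

Risk-neutral up-probability p* = (R−d)/(u−d) = (1.06−0.89)/(1.11−0.89) = 0.7727; the claim prices as the p*-weighted sum of path payoffs discounted by R^3.
Enumerate all 2^3 = 8 price paths (U = up ×1.11, D = down ×0.89); each path with k up-moves has probability p*^k·(1−p*)^(3−k).
DDD: Ā=48.5371, payoff=0.0000, prob=0.011739
UDD: Ā=60.5350, payoff=0.0000, prob=0.039914
DUD: Ā=56.0617, payoff=0.0000, prob=0.039914
UUD: Ā=69.9196, payoff=0.0000, prob=0.135706
DDU: Ā=52.0804, payoff=1.5527, prob=0.039914
UDU: Ā=64.9542, payoff=1.9365, prob=0.135706
DUU: Ā=60.4809, payoff=6.4098, prob=0.135706
UUU: Ā=75.4312, payoff=7.9943, prob=0.461401
Price = Σ prob·payoff / R^3 = 4.883202 / 1.191016 = 4.1000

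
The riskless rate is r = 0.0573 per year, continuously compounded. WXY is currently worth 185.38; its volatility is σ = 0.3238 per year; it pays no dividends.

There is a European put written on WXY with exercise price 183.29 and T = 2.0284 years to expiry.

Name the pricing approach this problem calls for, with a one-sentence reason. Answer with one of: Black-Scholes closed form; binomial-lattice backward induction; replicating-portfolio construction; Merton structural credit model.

Key observation: with WXY following a GBM at constant σ and r, the European put struck at 183.29 prices in closed form — nothing here needs a stepwise model or a balance sheet.

framework: Black-Scholes closed form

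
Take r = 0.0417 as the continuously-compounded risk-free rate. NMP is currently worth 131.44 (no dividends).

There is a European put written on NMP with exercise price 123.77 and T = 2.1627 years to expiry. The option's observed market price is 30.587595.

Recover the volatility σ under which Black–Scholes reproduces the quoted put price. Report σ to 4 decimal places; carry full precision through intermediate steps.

sigma = 0.5613

At σ = 0.5613 the Black–Scholes value reproduces the quote:
σ√T = 0.5613·√2.1627 = 0.825455
d₁ = (ln(S/K) + (r+σ²/2)T) / (σ√T) = (ln(131.44/123.77) + (0.0417+0.5613²/2)·2.1627) / 0.825455 = (0.060125 + 0.430872) / 0.825455 = 0.594821
d₂ = d₁ − σ√T = 0.594821 − 0.825455 = -0.230634
e^{−rT} = 0.913762
N(−d₁) = 0.275982,  N(−d₂) = 0.591200
V = K·e^{−rT}·N(−d₂) − S·N(−d₁) = 66.862614 − 36.275018 = 30.587595 (matching the quote); vega is positive throughout, so no other σ reproduces this price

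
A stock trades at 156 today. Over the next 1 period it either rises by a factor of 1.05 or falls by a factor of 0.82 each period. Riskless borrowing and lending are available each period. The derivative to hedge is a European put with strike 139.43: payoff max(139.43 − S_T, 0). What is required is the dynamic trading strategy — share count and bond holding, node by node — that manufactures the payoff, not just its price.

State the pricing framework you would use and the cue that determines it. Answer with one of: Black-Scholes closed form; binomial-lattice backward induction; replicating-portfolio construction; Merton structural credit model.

Key observation: the task asks for the hedge itself — share and bond holdings at every node of the 1-period tree on spot 156 with factors 1.05/0.82 — which is exactly what the replicating-portfolio construction produces.

framework: replicating-portfolio construction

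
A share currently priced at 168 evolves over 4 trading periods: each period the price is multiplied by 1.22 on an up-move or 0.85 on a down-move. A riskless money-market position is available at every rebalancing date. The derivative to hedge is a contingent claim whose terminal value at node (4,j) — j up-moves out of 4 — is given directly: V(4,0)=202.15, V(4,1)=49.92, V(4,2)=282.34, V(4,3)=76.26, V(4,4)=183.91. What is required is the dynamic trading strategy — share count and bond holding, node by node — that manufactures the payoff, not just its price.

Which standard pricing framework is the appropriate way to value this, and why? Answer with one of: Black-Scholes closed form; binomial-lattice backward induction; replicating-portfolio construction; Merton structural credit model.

Key observation: since the answer must list Δ and B at each node of the 1.22/0.85 lattice on 168, the replicating-portfolio method — solving the two-state system at every node — is the one that applies.

framework: replicating-portfolio construction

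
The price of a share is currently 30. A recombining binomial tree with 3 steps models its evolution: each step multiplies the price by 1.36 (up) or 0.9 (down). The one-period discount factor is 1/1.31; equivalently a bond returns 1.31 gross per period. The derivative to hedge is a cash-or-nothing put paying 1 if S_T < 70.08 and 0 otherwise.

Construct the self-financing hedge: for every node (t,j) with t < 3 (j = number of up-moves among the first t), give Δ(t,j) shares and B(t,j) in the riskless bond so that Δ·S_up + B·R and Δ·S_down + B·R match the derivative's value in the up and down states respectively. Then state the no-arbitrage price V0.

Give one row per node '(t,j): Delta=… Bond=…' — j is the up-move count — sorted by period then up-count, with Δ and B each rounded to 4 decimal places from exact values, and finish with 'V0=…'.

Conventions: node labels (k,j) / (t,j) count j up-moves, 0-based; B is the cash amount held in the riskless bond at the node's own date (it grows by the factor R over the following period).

The replicating-portfolio and risk-neutral prices coincide; use p* = (1.31−0.9)/(1.36−0.9) = 0.8913 for the latter.
Payoffs at expiry: V(3,0)=1.0000, V(3,1)=1.0000, V(3,2)=1.0000, V(3,3)=0.0000
(2,0): S=24.3000. Δ = (V_up−V_dn)/(S_up−S_dn) = (1.0000−1.0000)/(33.0480−21.8700) = 0.0000. V = [p*·1.0000 + (1−p*)·1.0000]/1.31 = 0.7634. B = V − Δ·S = 0.7634.
(2,1): S=36.7200. Δ = (V_up−V_dn)/(S_up−S_dn) = (1.0000−1.0000)/(49.9392−33.0480) = 0.0000. V = [p*·1.0000 + (1−p*)·1.0000]/1.31 = 0.7634. B = V − Δ·S = 0.7634.
(2,2): S=55.4880. Δ = (V_up−V_dn)/(S_up−S_dn) = (0.0000−1.0000)/(75.4637−49.9392) = -0.0392. V = [p*·0.0000 + (1−p*)·1.0000]/1.31 = 0.0830. B = V − Δ·S = 2.2569.
(1,0): S=27.0000. Δ = (V_up−V_dn)/(S_up−S_dn) = (0.7634−0.7634)/(36.7200−24.3000) = 0.0000. V = [p*·0.7634 + (1−p*)·0.7634]/1.31 = 0.5827. B = V − Δ·S = 0.5827.
(1,1): S=40.8000. Δ = (V_up−V_dn)/(S_up−S_dn) = (0.0830−0.7634)/(55.4880−36.7200) = -0.0363. V = [p*·0.0830 + (1−p*)·0.7634]/1.31 = 0.1198. B = V − Δ·S = 1.5989.
(0,0): S=30.0000. Δ = (V_up−V_dn)/(S_up−S_dn) = (0.1198−0.5827)/(40.8000−27.0000) = -0.0335. V = [p*·0.1198 + (1−p*)·0.5827]/1.31 = 0.1299. B = V − Δ·S = 1.1362.
As a check, the time-0 holding Δ(0,0)·S0 + B(0,0) comes to 0.1299 — exactly V0.

(0,0): Delta=-0.0335 Bond=1.1362
(1,0): Delta=0.0000 Bond=0.5827
(1,1): Delta=-0.0363 Bond=1.5989
(2,0): Delta=0.0000 Bond=0.7634
(2,1): Delta=0.0000 Bond=0.7634
(2,2): Delta=-0.0392 Bond=2.2569
V0=0.1299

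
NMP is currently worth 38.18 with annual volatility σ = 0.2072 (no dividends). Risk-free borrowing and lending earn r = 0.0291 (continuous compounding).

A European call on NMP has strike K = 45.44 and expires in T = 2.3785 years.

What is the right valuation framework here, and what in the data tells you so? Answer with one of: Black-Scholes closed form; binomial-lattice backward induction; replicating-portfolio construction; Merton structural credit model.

Key observation: a European-exercise option on NMP struck at 45.44 — a GBM underlying with constant parameters — admits an analytic price: the data contain no early exercise, no discrete tree, no debt structure.

framework: Black-Scholes closed form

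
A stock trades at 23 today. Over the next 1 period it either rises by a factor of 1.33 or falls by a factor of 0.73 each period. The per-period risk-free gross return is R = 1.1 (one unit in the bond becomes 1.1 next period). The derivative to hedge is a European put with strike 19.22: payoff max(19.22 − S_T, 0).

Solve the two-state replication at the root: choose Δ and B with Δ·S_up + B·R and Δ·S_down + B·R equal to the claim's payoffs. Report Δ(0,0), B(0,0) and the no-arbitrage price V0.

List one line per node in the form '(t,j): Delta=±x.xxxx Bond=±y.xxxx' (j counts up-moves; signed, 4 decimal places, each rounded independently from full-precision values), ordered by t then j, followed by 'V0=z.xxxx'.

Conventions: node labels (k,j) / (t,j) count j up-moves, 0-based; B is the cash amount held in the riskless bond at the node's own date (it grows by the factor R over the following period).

(0,0): Delta=-0.1761 Bond=4.8968
V0=0.8468

Under the risk-neutral measure, an up-move has probability p* = (R−d)/(u−d) = 0.6167 and values discount at R = 1.1.
Expiry values: V(1,0)=2.4300, V(1,1)=0.0000
  t=0,j=0: stock 23.0000 → up 30.5900 (V=0.0000), down 16.7900 (V=2.4300). Price 0.8468; hedge Δ=-0.1761, bond B=4.8968.
Verification: the root portfolio costs Δ(0,0)·S0 + B(0,0) = 0.8468, matching V0.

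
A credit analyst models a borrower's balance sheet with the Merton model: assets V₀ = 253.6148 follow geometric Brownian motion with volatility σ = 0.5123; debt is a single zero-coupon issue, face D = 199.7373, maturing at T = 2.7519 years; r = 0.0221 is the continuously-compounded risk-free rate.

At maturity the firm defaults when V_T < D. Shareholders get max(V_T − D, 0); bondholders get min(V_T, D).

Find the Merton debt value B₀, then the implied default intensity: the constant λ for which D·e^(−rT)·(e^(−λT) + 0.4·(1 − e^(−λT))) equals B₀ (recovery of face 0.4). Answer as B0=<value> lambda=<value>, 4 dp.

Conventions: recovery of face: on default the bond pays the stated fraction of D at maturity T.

Equity is a call on the firm's assets struck at D = 199.7373:
d₁ = [ln(V₀/D) + (r + σ²/2)T] / (σ√T)
   = [ln(253.6148/199.7373) + (0.0221 + 0.5·0.5123²)·2.7519] / (0.5123·√2.7519)
   = [0.238814 + 0.421937] / 0.849847 = 0.777494
d₂ = d₁ − σ√T = 0.777494 − 0.849847 = -0.072353
N(d₁) = 0.781566,  N(d₂) = 0.471160,  e^(−rT) = 0.940995
E₀ = V₀·N(d₁) − D·e^(−rT)·N(d₂)
   = 253.6148·0.781566 − 199.7373·0.940995·0.471160 = 109.661271
B₀ = V₀ − E₀ = 253.6148 − 109.661271 = 143.953529
e^(−λT) = (B₀·e^(rT)/D − 0.4)/(1 − 0.4) = (143.9535·1.062704/199.7373 − 0.4)/0.6 = 0.60984352
λ = −ln(0.60984352)/2.7519 = 0.179713

B0=143.9535 lambda=0.1797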